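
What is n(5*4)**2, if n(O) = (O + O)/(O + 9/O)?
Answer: 640000/167281 ≈ 3.8259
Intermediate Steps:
n(O) = 2*O/(O + 9/O) (n(O) = (2*O)/(O + 9/O) = 2*O/(O + 9/O))
n(5*4)**2 = (2*(5*4)**2/(9 + (5*4)**2))**2 = (2*20**2/(9 + 20**2))**2 = (2*400/(9 + 400))**2 = (2*400/409)**2 = (2*400*(1/409))**2 = (800/409)**2 = 640000/167281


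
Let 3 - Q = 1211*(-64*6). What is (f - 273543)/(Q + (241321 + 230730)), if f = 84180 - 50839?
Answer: -120101/468539 ≈ -0.25633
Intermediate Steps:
f = 33341
Q = 465027 (Q = 3 - 1211*(-64*6) = 3 - 1211*(-384) = 3 - 1*(-465024) = 3 + 465024 = 465027)
(f - 273543)/(Q + (241321 + 230730)) = (33341 - 273543)/(465027 + (241321 + 230730)) = -240202/(465027 + 472051) = -240202/937078 = -240202*1/937078 = -120101/468539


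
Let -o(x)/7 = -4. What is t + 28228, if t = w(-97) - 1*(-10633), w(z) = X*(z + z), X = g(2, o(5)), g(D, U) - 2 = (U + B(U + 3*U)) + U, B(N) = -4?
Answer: 28385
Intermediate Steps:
o(x) = 28 (o(x) = -7*(-4) = 28)
g(D, U) = -2 + 2*U (g(D, U) = 2 + ((U - 4) + U) = 2 + ((-4 + U) + U) = 2 + (-4 + 2*U) = -2 + 2*U)
X = 54 (X = -2 + 2*28 = -2 + 56 = 54)
w(z) = 108*z (w(z) = 54*(z + z) = 54*(2*z) = 108*z)
t = 157 (t = 108*(-97) - 1*(-10633) = -10476 + 10633 = 157)
t + 28228 = 157 + 28228 = 28385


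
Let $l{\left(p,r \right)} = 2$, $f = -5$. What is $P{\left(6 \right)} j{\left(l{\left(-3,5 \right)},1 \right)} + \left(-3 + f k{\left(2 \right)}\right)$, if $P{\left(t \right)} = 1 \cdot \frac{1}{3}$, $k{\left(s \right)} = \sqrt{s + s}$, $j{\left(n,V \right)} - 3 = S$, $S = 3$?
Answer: $-11$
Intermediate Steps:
$j{\left(n,V \right)} = 6$ ($j{\left(n,V \right)} = 3 + 3 = 6$)
$k{\left(s \right)} = \sqrt{2} \sqrt{s}$ ($k{\left(s \right)} = \sqrt{2 s} = \sqrt{2} \sqrt{s}$)
$P{\left(t \right)} = \frac{1}{3}$ ($P{\left(t \right)} = 1 \cdot \frac{1}{3} = \frac{1}{3}$)
$P{\left(6 \right)} j{\left(l{\left(-3,5 \right)},1 \right)} + \left(-3 + f k{\left(2 \right)}\right) = \frac{1}{3} \cdot 6 - \left(3 + 5 \sqrt{2} \sqrt{2}\right) = 2 - 13 = -11$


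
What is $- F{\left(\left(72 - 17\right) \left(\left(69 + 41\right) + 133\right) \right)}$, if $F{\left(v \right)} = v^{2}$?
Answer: $-178623225$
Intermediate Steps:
$- F{\left(\left(72 - 17\right) \left(\left(69 + 41\right) + 133\right) \right)} = - \left(\left(72 - 17\right) \left(\left(69 + 41\right) + 133\right)\right)^{2} = - \left(\left(72 + \left(-37 + 20\right)\right) \left(110 + 133\right)\right)^{2} = - \left(\left(72 - 17\right) 243\right)^{2} = - \left(55 \cdot 243\right)^{2} = - 13365^{2} = \left(-1\right) 178623225 = -178623225$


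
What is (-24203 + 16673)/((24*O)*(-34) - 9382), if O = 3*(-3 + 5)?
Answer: 3765/7139 ≈ 0.52738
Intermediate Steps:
O = 6 (O = 3*2 = 6)
(-24203 + 16673)/((24*O)*(-34) - 9382) = (-24203 + 16673)/((24*6)*(-34) - 9382) = -7530/(144*(-34) - 9382) = -7530/(-4896 - 9382) = -7530/(-14278) = -7530*(-1/14278) = 3765/7139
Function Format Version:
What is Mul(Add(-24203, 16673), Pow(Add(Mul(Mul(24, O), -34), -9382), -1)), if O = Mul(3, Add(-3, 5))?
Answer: Rational(3765, 7139) ≈ 0.52738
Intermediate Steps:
O = 6 (O = Mul(3, 2) = 6)
Mul(Add(-24203, 16673), Pow(Add(Mul(Mul(24, O), -34), -9382), -1)) = Mul(Add(-24203, 16673), Pow(Add(Mul(Mul(24, 6), -34), -9382), -1)) = Mul(-7530, Pow(Add(Mul(144, -34), -9382), -1)) = Mul(-7530, Pow(Add(-4896, -9382), -1)) = Mul(-7530, Pow(-14278, -1)) = Mul(-7530, Rational(-1, 14278)) = Rational(3765, 7139)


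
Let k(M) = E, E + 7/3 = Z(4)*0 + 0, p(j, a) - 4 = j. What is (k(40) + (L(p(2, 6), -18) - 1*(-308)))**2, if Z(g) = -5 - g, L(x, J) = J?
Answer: 744769/9 ≈ 82752.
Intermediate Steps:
p(j, a) = 4 + j
E = -7/3 (E = -7/3 + ((-5 - 1*4)*0 + 0) = -7/3 + ((-5 - 4)*0 + 0) = -7/3 + (-9*0 + 0) = -7/3 + (0 + 0) = -7/3 + 0 = -7/3 ≈ -2.3333)
k(M) = -7/3
(k(40) + (L(p(2, 6), -18) - 1*(-308)))**2 = (-7/3 + (-18 - 1*(-308)))**2 = (-7/3 + (-18 + 308))**2 = (-7/3 + 290)**2 = (863/3)**2 = 744769/9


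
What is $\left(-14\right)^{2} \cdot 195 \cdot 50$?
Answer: $1911000$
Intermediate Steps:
$\left(-14\right)^{2} \cdot 195 \cdot 50 = 196 \cdot 195 \cdot 50 = 38220 \cdot 50 = 1911000$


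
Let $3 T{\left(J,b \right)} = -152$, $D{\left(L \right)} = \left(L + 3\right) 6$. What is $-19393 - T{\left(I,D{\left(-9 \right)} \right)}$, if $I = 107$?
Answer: $- \frac{58027}{3} \approx -19342.0$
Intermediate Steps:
$D{\left(L \right)} = 18 + 6 L$ ($D{\left(L \right)} = \left(3 + L\right) 6 = 18 + 6 L$)
$T{\left(J,b \right)} = - \frac{152}{3}$ ($T{\left(J,b \right)} = \frac{1}{3} \left(-152\right) = - \frac{152}{3}$)
$-19393 - T{\left(I,D{\left(-9 \right)} \right)} = -19393 - - \frac{152}{3} = -19393 + \frac{152}{3} = - \frac{58027}{3}$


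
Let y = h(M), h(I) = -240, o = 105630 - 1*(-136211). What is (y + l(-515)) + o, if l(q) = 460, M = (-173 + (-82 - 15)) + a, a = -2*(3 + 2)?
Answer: 242061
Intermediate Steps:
a = -10 (a = -2*5 = -10)
o = 241841 (o = 105630 + 136211 = 241841)
M = -280 (M = (-173 + (-82 - 15)) - 10 = (-173 - 97) - 10 = -270 - 10 = -280)
y = -240
(y + l(-515)) + o = (-240 + 460) + 241841 = 220 + 241841 = 242061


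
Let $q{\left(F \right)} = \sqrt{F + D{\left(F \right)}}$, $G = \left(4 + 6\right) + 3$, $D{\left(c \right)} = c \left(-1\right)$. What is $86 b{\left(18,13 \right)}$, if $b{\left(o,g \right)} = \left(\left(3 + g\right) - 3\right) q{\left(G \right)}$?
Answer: $0$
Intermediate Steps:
$D{\left(c \right)} = - c$
$G = 13$ ($G = 10 + 3 = 13$)
$q{\left(F \right)} = 0$ ($q{\left(F \right)} = \sqrt{F - F} = \sqrt{0} = 0$)
$b{\left(o,g \right)} = 0$ ($b{\left(o,g \right)} = \left(\left(3 + g\right) - 3\right) 0 = g 0 = 0$)
$86 b{\left(18,13 \right)} = 86 \cdot 0 = 0$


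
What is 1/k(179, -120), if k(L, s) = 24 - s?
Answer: 1/144 ≈ 0.0069444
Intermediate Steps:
1/k(179, -120) = 1/(24 - 1*(-120)) = 1/(24 + 120) = 1/144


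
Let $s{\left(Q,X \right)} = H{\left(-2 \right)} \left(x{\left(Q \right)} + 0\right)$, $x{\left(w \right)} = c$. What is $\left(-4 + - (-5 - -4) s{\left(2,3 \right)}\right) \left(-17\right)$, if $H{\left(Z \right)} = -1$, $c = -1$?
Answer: $51$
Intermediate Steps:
$x{\left(w \right)} = -1$
$s{\left(Q,X \right)} = 1$ ($s{\left(Q,X \right)} = - (-1 + 0) = \left(-1\right) \left(-1\right) = 1$)
$\left(-4 + - (-5 - -4) s{\left(2,3 \right)}\right) \left(-17\right) = \left(-4 + - (-5 - -4) 1\right) \left(-17\right) = \left(-4 + - (-5 + 4) 1\right) \left(-17\right) = \left(-4 + \left(-1\right) \left(-1\right) 1\right) \left(-17\right) = \left(-4 + 1 \cdot 1\right) \left(-17\right) = \left(-4 + 1\right) \left(-17\right) = \left(-3\right) \left(-17\right) = 51$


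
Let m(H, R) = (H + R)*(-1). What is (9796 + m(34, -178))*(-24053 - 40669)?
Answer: -643336680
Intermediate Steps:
m(H, R) = -H - R
(9796 + m(34, -178))*(-24053 - 40669) = (9796 + (-1*34 - 1*(-178)))*(-24053 - 40669) = (9796 + (-34 + 178))*(-64722) = (9796 + 144)*(-64722) = 9940*(-64722) = -643336680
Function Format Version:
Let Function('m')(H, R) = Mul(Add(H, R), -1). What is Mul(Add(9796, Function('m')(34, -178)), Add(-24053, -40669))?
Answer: -643336680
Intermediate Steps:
Function('m')(H, R) = Add(Mul(-1, H), Mul(-1, R))
Mul(Add(9796, Function('m')(34, -178)), Add(-24053, -40669)) = Mul(Add(9796, Add(Mul(-1, 34), Mul(-1, -178))), Add(-24053, -40669)) = Mul(Add(9796, Add(-34, 178)), -64722) = Mul(Add(9796, 144), -64722) = Mul(9940, -64722) = -643336680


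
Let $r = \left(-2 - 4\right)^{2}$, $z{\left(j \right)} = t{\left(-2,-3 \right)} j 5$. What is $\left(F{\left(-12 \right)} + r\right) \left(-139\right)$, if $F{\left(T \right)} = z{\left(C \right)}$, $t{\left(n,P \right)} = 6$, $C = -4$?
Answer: $11676$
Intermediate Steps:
$z{\left(j \right)} = 30 j$ ($z{\left(j \right)} = 6 j 5 = 30 j$)
$r = 36$ ($r = \left(-6\right)^{2} = 36$)
$F{\left(T \right)} = -120$ ($F{\left(T \right)} = 30 \left(-4\right) = -120$)
$\left(F{\left(-12 \right)} + r\right) \left(-139\right) = \left(-120 + 36\right) \left(-139\right) = \left(-84\right) \left(-139\right) = 11676$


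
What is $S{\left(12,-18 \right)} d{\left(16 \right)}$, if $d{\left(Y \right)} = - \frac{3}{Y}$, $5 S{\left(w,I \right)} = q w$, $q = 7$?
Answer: $- \frac{63}{20} \approx -3.15$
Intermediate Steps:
$S{\left(w,I \right)} = \frac{7 w}{5}$
$S{\left(12,-18 \right)} d{\left(16 \right)} = \frac{7}{5} \cdot 12 \left(- \frac{3}{16}\right) = \frac{84 \left(\left(-3\right) \frac{1}{16}\right)}{5} = \frac{84}{5} \left(- \frac{3}{16}\right) = - \frac{63}{20}$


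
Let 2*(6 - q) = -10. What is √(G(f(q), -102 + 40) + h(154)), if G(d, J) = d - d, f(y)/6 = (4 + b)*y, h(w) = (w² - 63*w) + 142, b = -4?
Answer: 2*√3539 ≈ 118.98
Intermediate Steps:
q = 11 (q = 6 - ½*(-10) = 6 + 5 = 11)
h(w) = 142 + w² - 63*w
f(y) = 0 (f(y) = 6*((4 - 4)*y) = 6*(0*y) = 6*0 = 0)
G(d, J) = 0
√(G(f(q), -102 + 40) + h(154)) = √(0 + (142 + 154² - 63*154)) = √(0 + (142 + 23716 - 9702)) = √(0 + 14156) = √14156 = 2*√3539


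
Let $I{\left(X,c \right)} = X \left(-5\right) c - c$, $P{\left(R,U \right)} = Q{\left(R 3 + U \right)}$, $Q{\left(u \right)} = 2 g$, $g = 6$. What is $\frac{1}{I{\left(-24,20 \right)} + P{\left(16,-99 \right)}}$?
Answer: $\frac{1}{2392} \approx 0.00041806$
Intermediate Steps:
$Q{\left(u \right)} = 12$ ($Q{\left(u \right)} = 2 \cdot 6 = 12$)
$P{\left(R,U \right)} = 12$
$I{\left(X,c \right)} = - c - 5 X c$ ($I{\left(X,c \right)} = - 5 X c - c = - c - 5 X c$)
$\frac{1}{I{\left(-24,20 \right)} + P{\left(16,-99 \right)}} = \frac{1}{\left(-1\right) 20 \left(1 + 5 \left(-24\right)\right) + 12} = \frac{1}{\left(-1\right) 20 \left(1 - 120\right) + 12} = \frac{1}{\left(-1\right) 20 \left(-119\right) + 12} = \frac{1}{2380 + 12} = \frac{1}{2392}$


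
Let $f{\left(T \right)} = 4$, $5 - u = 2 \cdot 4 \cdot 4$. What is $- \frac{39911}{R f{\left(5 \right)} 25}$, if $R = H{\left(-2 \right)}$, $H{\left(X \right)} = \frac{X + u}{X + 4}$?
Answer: $\frac{39911}{1450} \approx 27.525$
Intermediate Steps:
$u = -27$ ($u = 5 - 2 \cdot 4 \cdot 4 = 5 - 8 \cdot 4 = 5 - 32 = -27$)
$H{\left(X \right)} = \frac{-27 + X}{4 + X}$ ($H{\left(X \right)} = \frac{X - 27}{X + 4} = \frac{-27 + X}{4 + X}$)
$R = - \frac{29}{2}$ ($R = \frac{-27 - 2}{4 - 2} = \frac{1}{2} \left(-29\right) = - \frac{29}{2} \approx -14.5$)
$- \frac{39911}{R f{\left(5 \right)} 25} = - \frac{39911}{\left(- \frac{29}{2}\right) 4 \cdot 25} = - \frac{39911}{\left(-58\right) 25} = - \frac{39911}{-1450} = \left(-39911\right) \left(- \frac{1}{1450}\right) = \frac{39911}{1450}$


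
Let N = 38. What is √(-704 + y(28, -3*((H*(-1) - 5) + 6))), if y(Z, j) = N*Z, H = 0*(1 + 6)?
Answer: 6*√10 ≈ 18.974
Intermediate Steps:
H = 0 (H = 0*7 = 0)
y(Z, j) = 38*Z
√(-704 + y(28, -3*((H*(-1) - 5) + 6))) = √(-704 + 38*28) = √(-704 + 1064) = √360 = 6*√10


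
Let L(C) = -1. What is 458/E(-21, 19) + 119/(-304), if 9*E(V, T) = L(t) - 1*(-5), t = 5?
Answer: 313153/304 ≈ 1030.1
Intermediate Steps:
E(V, T) = 4/9 (E(V, T) = (-1 - 1*(-5))/9 = (-1 + 5)/9 = (⅑)*4 = 4/9)
458/E(-21, 19) + 119/(-304) = 458/(4/9) + 119/(-304) = 458*(9/4) + 119*(-1/304) = 2061/2 - 119/304 = 313153/304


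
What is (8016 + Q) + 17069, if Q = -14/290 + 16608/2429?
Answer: 8837453582/352205 ≈ 25092.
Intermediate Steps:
Q = 2391157/352205 (Q = -14*1/290 + 16608*(1/2429) = -7/145 + 16608/2429 = 2391157/352205 ≈ 6.7891)
(8016 + Q) + 17069 = (8016 + 2391157/352205) + 17069 = 2825666437/352205 + 17069 = 8837453582/352205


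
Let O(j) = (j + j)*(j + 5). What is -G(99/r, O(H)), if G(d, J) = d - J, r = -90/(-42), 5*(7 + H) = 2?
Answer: -627/25 ≈ -25.080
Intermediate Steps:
H = -33/5 (H = -7 + (⅕)*2 = -7 + ⅖ = -33/5 ≈ -6.6000)
r = 15/7 (r = -90*(-1/42) = 15/7 ≈ 2.1429)
O(j) = 2*j*(5 + j) (O(j) = (2*j)*(5 + j) = 2*j*(5 + j))
-G(99/r, O(H)) = -(99/(15/7) - 2*(-33)*(5 - 33/5)/5) = -(99*(7/15) - 2*(-33)*(-8)/(5*5)) = -(231/5 - 1*528/25) = -(231/5 - 528/25) = -1*627/25 = -627/25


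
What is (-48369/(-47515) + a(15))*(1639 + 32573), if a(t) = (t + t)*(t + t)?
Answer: 1464679662228/47515 ≈ 3.0826e+7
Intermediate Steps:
a(t) = 4*t² (a(t) = (2*t)*(2*t) = 4*t²)
(-48369/(-47515) + a(15))*(1639 + 32573) = (-48369/(-47515) + 4*15²)*(1639 + 32573) = (-48369*(-1/47515) + 4*225)*34212 = (48369/47515 + 900)*34212 = (42811869/47515)*34212 = 1464679662228/47515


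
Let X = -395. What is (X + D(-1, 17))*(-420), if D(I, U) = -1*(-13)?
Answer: 160440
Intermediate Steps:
D(I, U) = 13
(X + D(-1, 17))*(-420) = (-395 + 13)*(-420) = -382*(-420) = 160440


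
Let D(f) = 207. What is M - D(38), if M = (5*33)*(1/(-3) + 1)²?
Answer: -401/3 ≈ -133.67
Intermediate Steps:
M = 220/3 (M = 165*(-⅓ + 1)² = 165*(⅔)² = 165*(4/9) = 220/3 ≈ 73.333)
M - D(38) = 220/3 - 1*207 = 220/3 - 207 = -401/3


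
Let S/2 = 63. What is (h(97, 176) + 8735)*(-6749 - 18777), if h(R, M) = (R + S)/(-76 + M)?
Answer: -11151326649/50 ≈ -2.2303e+8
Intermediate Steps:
S = 126 (S = 2*63 = 126)
h(R, M) = (126 + R)/(-76 + M) (h(R, M) = (R + 126)/(-76 + M) = (126 + R)/(-76 + M))
(h(97, 176) + 8735)*(-6749 - 18777) = ((126 + 97)/(-76 + 176) + 8735)*(-6749 - 18777) = (223/100 + 8735)*(-25526) = (873723/100)*(-25526) = -11151326649/50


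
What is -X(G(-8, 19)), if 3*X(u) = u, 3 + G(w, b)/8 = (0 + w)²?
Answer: -488/3 ≈ -162.67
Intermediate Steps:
G(w, b) = -24 + 8*w² (G(w, b) = -24 + 8*(0 + w)² = -24 + 8*w²)
X(u) = u/3
-X(G(-8, 19)) = -(-24 + 8*(-8)²)/3 = -(-24 + 8*64)/3 = -(-24 + 512)/3 = -488/3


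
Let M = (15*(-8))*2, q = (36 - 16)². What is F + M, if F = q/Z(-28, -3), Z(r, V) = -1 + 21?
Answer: -220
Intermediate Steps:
Z(r, V) = 20
q = 400 (q = 20² = 400)
M = -240 (M = -120*2 = -240)
F = 20 (F = 400/20 = 400*(1/20) = 20)
F + M = 20 - 240 = -220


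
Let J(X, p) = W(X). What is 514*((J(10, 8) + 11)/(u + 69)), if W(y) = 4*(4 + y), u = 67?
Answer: 17219/68 ≈ 253.22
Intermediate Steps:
W(y) = 16 + 4*y
J(X, p) = 16 + 4*X
514*((J(10, 8) + 11)/(u + 69)) = 514*(((16 + 4*10) + 11)/(67 + 69)) = 514*(((16 + 40) + 11)/136) = 514*((56 + 11)*(1/136)) = 514*(67*(1/136)) = 514*(67/136) = 17219/68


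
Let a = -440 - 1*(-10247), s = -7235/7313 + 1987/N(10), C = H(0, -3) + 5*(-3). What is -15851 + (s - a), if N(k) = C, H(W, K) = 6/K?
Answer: -3204482144/124321 ≈ -25776.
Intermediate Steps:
C = -17 (C = 6/(-3) + 5*(-3) = 6*(-⅓) - 15 = -2 - 15 = -17)
N(k) = -17
s = -14653926/124321 (s = -7235/7313 + 1987/(-17) = -7235*1/7313 + 1987*(-1/17) = -7235/7313 - 1987/17 = -14653926/124321 ≈ -117.87)
a = 9807 (a = -440 + 10247 = 9807)
-15851 + (s - a) = -15851 + (-14653926/124321 - 1*9807) = -15851 + (-14653926/124321 - 9807) = -15851 - 1233869973/124321 = -3204482144/124321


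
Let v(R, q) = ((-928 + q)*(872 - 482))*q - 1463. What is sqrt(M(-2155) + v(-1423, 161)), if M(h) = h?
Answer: 2*I*sqrt(12040887) ≈ 6940.0*I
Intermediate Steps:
v(R, q) = -1463 + q*(-361920 + 390*q) (v(R, q) = ((-928 + q)*390)*q - 1463 = (-361920 + 390*q)*q - 1463 = q*(-361920 + 390*q) - 1463 = -1463 + q*(-361920 + 390*q))
sqrt(M(-2155) + v(-1423, 161)) = sqrt(-2155 + (-1463 - 361920*161 + 390*161**2)) = sqrt(-2155 + (-1463 - 58269120 + 390*25921)) = sqrt(-2155 + (-1463 - 58269120 + 10109190)) = sqrt(-2155 - 48161393) = sqrt(-48163548) = 2*I*sqrt(12040887)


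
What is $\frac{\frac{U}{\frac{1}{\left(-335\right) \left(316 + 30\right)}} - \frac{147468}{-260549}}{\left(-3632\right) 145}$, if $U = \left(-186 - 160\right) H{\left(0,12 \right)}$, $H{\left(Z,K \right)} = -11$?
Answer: $\frac{14367761587759}{17151940670} \approx 837.68$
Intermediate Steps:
$U = 3806$ ($U = \left(-186 - 160\right) \left(-11\right) = \left(-346\right) \left(-11\right) = 3806$)
$\frac{\frac{U}{\frac{1}{\left(-335\right) \left(316 + 30\right)}} - \frac{147468}{-260549}}{\left(-3632\right) 145} = \frac{\frac{3806}{\frac{1}{\left(-335\right) \left(316 + 30\right)}} - \frac{147468}{-260549}}{\left(-3632\right) 145} = \frac{\frac{3806}{\frac{1}{\left(-335\right) 346}} - - \frac{147468}{260549}}{-526640} = \left(\frac{3806}{\frac{1}{-115910}} + \frac{147468}{260549}\right) \left(- \frac{1}{526640}\right) = \left(\frac{3806}{- \frac{1}{115910}} + \frac{147468}{260549}\right) \left(- \frac{1}{526640}\right) = \left(3806 \left(-115910\right) + \frac{147468}{260549}\right) \left(- \frac{1}{526640}\right) = \left(-441153460 + \frac{147468}{260549}\right) \left(- \frac{1}{526640}\right) = \left(- \frac{114942092702072}{260549}\right) \left(- \frac{1}{526640}\right) = \frac{14367761587759}{17151940670}$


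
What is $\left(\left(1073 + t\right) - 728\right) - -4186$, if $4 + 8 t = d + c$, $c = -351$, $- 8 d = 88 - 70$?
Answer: $\frac{143563}{32} \approx 4486.3$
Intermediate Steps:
$d = - \frac{9}{4}$ ($d = - \frac{88 - 70}{8} = \left(- \frac{1}{8}\right) 18 = - \frac{9}{4} \approx -2.25$)
$t = - \frac{1429}{32}$ ($t = - \frac{1}{2} + \frac{- \frac{9}{4} - 351}{8} = - \frac{1}{2} + \frac{1}{8} \left(- \frac{1413}{4}\right) = - \frac{1}{2} - \frac{1413}{32} = - \frac{1429}{32} \approx -44.656$)
$\left(\left(1073 + t\right) - 728\right) - -4186 = \left(\left(1073 - \frac{1429}{32}\right) - 728\right) - -4186 = \left(\frac{32907}{32} - 728\right) + 4186 = \frac{9611}{32} + 4186 = \frac{143563}{32}$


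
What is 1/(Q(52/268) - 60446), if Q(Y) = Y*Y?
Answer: -4489/271341925 ≈ -1.6544e-5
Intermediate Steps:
Q(Y) = Y**2
1/(Q(52/268) - 60446) = 1/((52/268)**2 - 60446) = 1/((52*(1/268))**2 - 60446) = 1/((13/67)**2 - 60446) = 1/(169/4489 - 60446) = 1/(-271341925/4489) = -4489/271341925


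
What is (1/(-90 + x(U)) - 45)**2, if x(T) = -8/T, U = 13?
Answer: 2811438529/1387684 ≈ 2026.0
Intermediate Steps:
(1/(-90 + x(U)) - 45)**2 = (1/(-90 - 8/13) - 45)**2 = (1/(-1178/13) - 45)**2 = (-13/1178 - 45)**2 = (-53023/1178)**2 = 2811438529/1387684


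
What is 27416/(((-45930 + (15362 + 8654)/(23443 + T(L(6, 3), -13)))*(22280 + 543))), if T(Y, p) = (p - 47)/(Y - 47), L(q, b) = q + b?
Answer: -6106187476/233467015859069 ≈ -2.6154e-5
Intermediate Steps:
L(q, b) = b + q
T(Y, p) = (-47 + p)/(-47 + Y)
27416/(((-45930 + (15362 + 8654)/(23443 + T(L(6, 3), -13)))*(22280 + 543))) = 27416/(((-45930 + (15362 + 8654)/(23443 + (-47 - 13)/(-47 + (3 + 6))))*(22280 + 543))) = 27416/(((-45930 + 24016/(23443 - 60/(-47 + 9)))*22823)) = 27416/(((-45930 + 24016/(23443 - 60/(-38)))*22823)) = 27416/(((-45930 + 24016/(23443 - 1/38*(-60)))*22823)) = 27416/(((-45930 + 24016/(23443 + 30/19))*22823)) = 27416/(((-45930 + 24016/(445447/19))*22823)) = 27416/(((-45930 + 24016*(19/445447))*22823)) = 27416/(((-45930 + 456304/445447)*22823)) = 27416/((-20458924406/445447*22823)) = 27416/(-466934031718138/445447) = 27416*(-445447/466934031718138) = -6106187476/233467015859069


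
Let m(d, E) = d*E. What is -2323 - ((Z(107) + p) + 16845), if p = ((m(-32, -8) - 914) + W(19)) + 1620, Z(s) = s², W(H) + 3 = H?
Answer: -31595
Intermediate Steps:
m(d, E) = E*d
W(H) = -3 + H
p = 978 (p = ((-8*(-32) - 914) + (-3 + 19)) + 1620 = ((256 - 914) + 16) + 1620 = (-658 + 16) + 1620 = -642 + 1620 = 978)
-2323 - ((Z(107) + p) + 16845) = -2323 - ((107² + 978) + 16845) = -2323 - ((11449 + 978) + 16845) = -2323 - (12427 + 16845) = -2323 - 1*29272 = -2323 - 29272 = -31595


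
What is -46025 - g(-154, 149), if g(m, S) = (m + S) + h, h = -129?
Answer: -45891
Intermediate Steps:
g(m, S) = -129 + S + m (g(m, S) = (m + S) - 129 = (S + m) - 129 = -129 + S + m)
-46025 - g(-154, 149) = -46025 - (-129 + 149 - 154) = -46025 - 1*(-134) = -46025 + 134 = -45891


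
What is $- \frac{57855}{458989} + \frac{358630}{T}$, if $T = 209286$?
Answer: $\frac{76249491770}{48029985927} \approx 1.5875$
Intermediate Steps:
$- \frac{57855}{458989} + \frac{358630}{T} = - \frac{57855}{458989} + \frac{358630}{209286} = \left(-57855\right) \frac{1}{458989} + 358630 \cdot \frac{1}{209286} = - \frac{57855}{458989} + \frac{179315}{104643} = \frac{76249491770}{48029985927}$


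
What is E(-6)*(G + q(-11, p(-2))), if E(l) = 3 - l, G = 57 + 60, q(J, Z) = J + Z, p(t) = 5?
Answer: 999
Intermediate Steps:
G = 117
E(-6)*(G + q(-11, p(-2))) = (3 - 1*(-6))*(117 + (-11 + 5)) = (3 + 6)*(117 - 6) = 9*111 = 999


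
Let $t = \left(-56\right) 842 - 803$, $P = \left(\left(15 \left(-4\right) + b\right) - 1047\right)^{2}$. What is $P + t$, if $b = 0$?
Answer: $1177494$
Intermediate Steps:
$P = 1225449$ ($P = \left(\left(15 \left(-4\right) + 0\right) - 1047\right)^{2} = \left(\left(-60 + 0\right) - 1047\right)^{2} = \left(-60 - 1047\right)^{2} = \left(-1107\right)^{2} = 1225449$)
$t = -47955$ ($t = -47152 - 803 = -47955$)
$P + t = 1225449 - 47955 = 1177494$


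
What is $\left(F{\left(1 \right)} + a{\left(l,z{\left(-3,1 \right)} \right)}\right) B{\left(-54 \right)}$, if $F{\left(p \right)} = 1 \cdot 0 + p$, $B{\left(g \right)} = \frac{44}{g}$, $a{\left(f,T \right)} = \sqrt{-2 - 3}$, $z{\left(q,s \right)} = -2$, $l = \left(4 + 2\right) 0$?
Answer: $- \frac{22}{27} - \frac{22 i \sqrt{5}}{27} \approx -0.81481 - 1.822 i$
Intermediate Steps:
$l = 0$ ($l = 6 \cdot 0 = 0$)
$a{\left(f,T \right)} = i \sqrt{5}$ ($a{\left(f,T \right)} = \sqrt{-5} = i \sqrt{5}$)
$F{\left(p \right)} = p$ ($F{\left(p \right)} = 0 + p = p$)
$\left(F{\left(1 \right)} + a{\left(l,z{\left(-3,1 \right)} \right)}\right) B{\left(-54 \right)} = \left(1 + i \sqrt{5}\right) \frac{44}{-54} = \left(1 + i \sqrt{5}\right) 44 \left(- \frac{1}{54}\right) = \left(1 + i \sqrt{5}\right) \left(- \frac{22}{27}\right) = - \frac{22}{27} - \frac{22 i \sqrt{5}}{27}$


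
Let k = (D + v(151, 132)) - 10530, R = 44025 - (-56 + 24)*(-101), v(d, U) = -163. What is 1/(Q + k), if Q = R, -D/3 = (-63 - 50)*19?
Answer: 1/36541 ≈ 2.7367e-5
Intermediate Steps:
D = 6441 (D = -3*(-63 - 50)*19 = -(-339)*19 = -3*(-2147) = 6441)
R = 40793 (R = 44025 - (-32)*(-101) = 44025 - 1*3232 = 44025 - 3232 = 40793)
k = -4252 (k = (6441 - 163) - 10530 = 6278 - 10530 = -4252)
Q = 40793
1/(Q + k) = 1/(40793 - 4252) = 1/36541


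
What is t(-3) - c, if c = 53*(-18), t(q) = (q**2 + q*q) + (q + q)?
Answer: 966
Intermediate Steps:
t(q) = 2*q + 2*q**2 (t(q) = (q**2 + q**2) + 2*q = 2*q**2 + 2*q = 2*q + 2*q**2)
c = -954
t(-3) - c = 2*(-3)*(1 - 3) - 1*(-954) = 2*(-3)*(-2) + 954 = 12 + 954 = 966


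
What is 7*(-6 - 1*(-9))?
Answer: 21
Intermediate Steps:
7*(-6 - 1*(-9)) = 7*(-6 + 9) = 7*3 = 21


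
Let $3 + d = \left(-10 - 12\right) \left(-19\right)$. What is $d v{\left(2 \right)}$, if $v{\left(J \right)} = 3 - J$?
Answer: $415$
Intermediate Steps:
$d = 415$ ($d = -3 + \left(-10 - 12\right) \left(-19\right) = -3 - -418 = -3 + 418 = 415$)
$d v{\left(2 \right)} = 415 \left(3 - 2\right) = 415 \cdot 1 = 415$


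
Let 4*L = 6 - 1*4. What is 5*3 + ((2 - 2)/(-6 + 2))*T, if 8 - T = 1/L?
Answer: 15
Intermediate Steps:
L = ½ (L = (6 - 1*4)/4 = (6 - 4)/4 = (¼)*2 = ½ ≈ 0.50000)
T = 6 (T = 8 - 1/½ = 8 - 1*2 = 8 - 2 = 6)
5*3 + ((2 - 2)/(-6 + 2))*T = 5*3 + ((2 - 2)/(-6 + 2))*6 = 15 + (0/(-4))*6 = 15 + (0*(-¼))*6 = 15 + 0*6 = 15 + 0 = 15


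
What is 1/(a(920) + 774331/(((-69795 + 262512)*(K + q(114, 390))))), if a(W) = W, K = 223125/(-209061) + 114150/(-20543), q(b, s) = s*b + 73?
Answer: 1364930385943428514/1255736078236488091499 ≈ 0.0010870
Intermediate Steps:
q(b, s) = 73 + b*s (q(b, s) = b*s + 73 = 73 + b*s)
K = -9482656675/1431580041 (K = 223125*(-1/209061) + 114150*(-1/20543) = -74375/69687 - 114150/20543 = -9482656675/1431580041 ≈ -6.6239)
1/(a(920) + 774331/(((-69795 + 262512)*(K + q(114, 390))))) = 1/(920 + 774331/(((-69795 + 262512)*(-9482656675/1431580041 + (73 + 114*390))))) = 1/(920 + 774331/((192717*(-9482656675/1431580041 + (73 + 44460))))) = 1/(920 + 774331/((192717*(-9482656675/1431580041 + 44533)))) = 1/(920 + 774331/((192717*(63743071309178/1431580041)))) = 1/(920 + 774331/(1364930385943428514/159064449)) = 1/(920 + 774331*(159064449/1364930385943428514)) = 1/(920 + 123168533858619/1364930385943428514) = 1/(1255736078236488091499/1364930385943428514) = 1364930385943428514/1255736078236488091499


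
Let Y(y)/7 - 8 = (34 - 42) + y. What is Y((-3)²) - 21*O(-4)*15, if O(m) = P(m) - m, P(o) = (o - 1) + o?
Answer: 1638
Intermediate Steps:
P(o) = -1 + 2*o (P(o) = (-1 + o) + o = -1 + 2*o)
Y(y) = 7*y (Y(y) = 56 + 7*((34 - 42) + y) = 56 + 7*(-8 + y) = 56 + (-56 + 7*y) = 7*y)
O(m) = -1 + m (O(m) = (-1 + 2*m) - m = -1 + m)
Y((-3)²) - 21*O(-4)*15 = 7*(-3)² - 21*(-1 - 4)*15 = 7*9 - 21*(-5)*15 = 63 - (-105)*15 = 63 - 1*(-1575) = 63 + 1575 = 1638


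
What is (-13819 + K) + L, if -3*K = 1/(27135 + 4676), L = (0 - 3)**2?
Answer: -1317929731/95433 ≈ -13810.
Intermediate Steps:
L = 9 (L = (-3)**2 = 9)
K = -1/95433 (K = -1/(3*(27135 + 4676)) = -1/3/31811 = -1/3*1/31811 = -1/95433 ≈ -1.0479e-5)
(-13819 + K) + L = (-13819 - 1/95433) + 9 = -1318788628/95433 + 9 = -1317929731/95433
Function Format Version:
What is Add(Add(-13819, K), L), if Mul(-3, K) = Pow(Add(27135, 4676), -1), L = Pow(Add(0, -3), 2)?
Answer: Rational(-1317929731, 95433) ≈ -13810.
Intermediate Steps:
L = 9 (L = Pow(-3, 2) = 9)
K = Rational(-1, 95433) (K = Mul(Rational(-1, 3), Pow(Add(27135, 4676), -1)) = Mul(Rational(-1, 3), Pow(31811, -1)) = Mul(Rational(-1, 3), Rational(1, 31811)) = Rational(-1, 95433) ≈ -1.0479e-5)
Add(Add(-13819, K), L) = Add(Add(-13819, Rational(-1, 95433)), 9) = Add(Rational(-1318788628, 95433), 9) = Rational(-1317929731, 95433)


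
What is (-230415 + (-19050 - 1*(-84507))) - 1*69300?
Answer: -234258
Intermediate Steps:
(-230415 + (-19050 - 1*(-84507))) - 1*69300 = (-230415 + (-19050 + 84507)) - 69300 = (-230415 + 65457) - 69300 = -164958 - 69300 = -234258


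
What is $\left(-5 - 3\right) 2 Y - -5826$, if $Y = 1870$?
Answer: $-24094$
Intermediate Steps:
$\left(-5 - 3\right) 2 Y - -5826 = \left(-5 - 3\right) 2 \cdot 1870 - -5826 = \left(-8\right) 2 \cdot 1870 + 5826 = \left(-16\right) 1870 + 5826 = -29920 + 5826 = -24094$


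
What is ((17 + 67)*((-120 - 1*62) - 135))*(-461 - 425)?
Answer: 23592408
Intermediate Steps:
((17 + 67)*((-120 - 1*62) - 135))*(-461 - 425) = (84*((-120 - 62) - 135))*(-886) = (84*(-182 - 135))*(-886) = (84*(-317))*(-886) = -26628*(-886) = 23592408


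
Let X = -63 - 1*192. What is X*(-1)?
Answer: 255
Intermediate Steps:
X = -255 (X = -63 - 192 = -255)
X*(-1) = -255*(-1) = 255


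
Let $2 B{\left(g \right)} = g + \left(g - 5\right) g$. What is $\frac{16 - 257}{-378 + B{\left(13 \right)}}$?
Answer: $\frac{482}{639} \approx 0.7543$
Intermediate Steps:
$B{\left(g \right)} = \frac{g}{2} + \frac{g \left(-5 + g\right)}{2}$ ($B{\left(g \right)} = \frac{g + \left(g - 5\right) g}{2} = \frac{g + \left(-5 + g\right) g}{2} = \frac{g + g \left(-5 + g\right)}{2} = \frac{g}{2} + \frac{g \left(-5 + g\right)}{2}$)
$\frac{16 - 257}{-378 + B{\left(13 \right)}} = \frac{16 - 257}{-378 + \frac{1}{2} \cdot 13 \left(-4 + 13\right)} = \frac{16 - 257}{-378 + \frac{1}{2} \cdot 13 \cdot 9} = \frac{16 - 257}{-378 + \frac{117}{2}} = - \frac{241}{- \frac{639}{2}} = \left(-241\right) \left(- \frac{2}{639}\right) = \frac{482}{639}$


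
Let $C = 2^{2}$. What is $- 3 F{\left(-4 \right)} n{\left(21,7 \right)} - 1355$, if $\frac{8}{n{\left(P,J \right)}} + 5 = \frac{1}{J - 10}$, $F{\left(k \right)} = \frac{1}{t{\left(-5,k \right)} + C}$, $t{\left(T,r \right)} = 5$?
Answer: $- \frac{2709}{2} \approx -1354.5$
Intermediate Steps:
$C = 4$
$F{\left(k \right)} = \frac{1}{9}$ ($F{\left(k \right)} = \frac{1}{5 + 4} = \frac{1}{9}$)
$n{\left(P,J \right)} = \frac{8}{-5 + \frac{1}{-10 + J}}$ ($n{\left(P,J \right)} = \frac{8}{-5 + \frac{1}{J - 10}} = \frac{8}{-5 + \frac{1}{-10 + J}}$)
$- 3 F{\left(-4 \right)} n{\left(21,7 \right)} - 1355 = \left(-3\right) \frac{1}{9} \frac{8 \left(10 - 7\right)}{-51 + 5 \cdot 7} - 1355 = - \frac{8 \frac{1}{-51 + 35} \left(10 - 7\right)}{3} - 1355 = - \frac{8 \frac{1}{-16} \cdot 3}{3} - 1355 = - \frac{8 \left(- \frac{1}{16}\right) 3}{3} - 1355 = \left(- \frac{1}{3}\right) \left(- \frac{3}{2}\right) - 1355 = \frac{1}{2} - 1355 = - \frac{2709}{2}$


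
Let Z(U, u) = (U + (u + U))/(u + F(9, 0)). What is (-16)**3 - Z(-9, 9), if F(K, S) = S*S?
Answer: -4095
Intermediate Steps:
F(K, S) = S**2
Z(U, u) = (u + 2*U)/u (Z(U, u) = (U + (u + U))/(u + 0**2) = (U + (U + u))/(u + 0) = (u + 2*U)/u)
(-16)**3 - Z(-9, 9) = (-16)**3 - (9 + 2*(-9))/9 = -4096 - (9 - 18)/9 = -4096 - (-9)/9 = -4096 - 1*(-1) = -4096 + 1 = -4095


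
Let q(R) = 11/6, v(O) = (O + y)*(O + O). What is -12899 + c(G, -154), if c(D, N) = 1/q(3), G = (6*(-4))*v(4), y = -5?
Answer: -141883/11 ≈ -12898.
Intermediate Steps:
v(O) = 2*O*(-5 + O) (v(O) = (O - 5)*(O + O) = (-5 + O)*(2*O) = 2*O*(-5 + O))
q(R) = 11/6 (q(R) = 11*(1/6) = 11/6)
G = 192 (G = (6*(-4))*(2*4*(-5 + 4)) = -48*4*(-1) = -24*(-8) = 192)
c(D, N) = 6/11 (c(D, N) = 1/(11/6) = 6/11)
-12899 + c(G, -154) = -12899 + 6/11 = -141883/11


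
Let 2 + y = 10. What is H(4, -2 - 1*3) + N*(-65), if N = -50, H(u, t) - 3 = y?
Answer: 3261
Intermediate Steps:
y = 8 (y = -2 + 10 = 8)
H(u, t) = 11 (H(u, t) = 3 + 8 = 11)
H(4, -2 - 1*3) + N*(-65) = 11 - 50*(-65) = 11 + 3250 = 3261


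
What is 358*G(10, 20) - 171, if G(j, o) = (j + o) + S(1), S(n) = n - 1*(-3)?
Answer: 12001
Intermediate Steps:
S(n) = 3 + n (S(n) = n + 3 = 3 + n)
G(j, o) = 4 + j + o (G(j, o) = (j + o) + (3 + 1) = (j + o) + 4 = 4 + j + o)
358*G(10, 20) - 171 = 358*(4 + 10 + 20) - 171 = 358*34 - 171 = 12172 - 171 = 12001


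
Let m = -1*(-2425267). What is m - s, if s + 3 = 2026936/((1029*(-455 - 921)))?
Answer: 429243940127/176988 ≈ 2.4253e+6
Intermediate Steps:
m = 2425267
s = -784331/176988 (s = -3 + 2026936/((1029*(-455 - 921))) = -3 + 2026936/((1029*(-1376))) = -3 + 2026936/(-1415904) = -3 + 2026936*(-1/1415904) = -3 - 253367/176988 = -784331/176988 ≈ -4.4315)
m - s = 2425267 - 1*(-784331/176988) = 2425267 + 784331/176988 = 429243940127/176988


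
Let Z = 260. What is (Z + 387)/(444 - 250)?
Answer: 647/194 ≈ 3.3351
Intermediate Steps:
(Z + 387)/(444 - 250) = (260 + 387)/(444 - 250) = 647/194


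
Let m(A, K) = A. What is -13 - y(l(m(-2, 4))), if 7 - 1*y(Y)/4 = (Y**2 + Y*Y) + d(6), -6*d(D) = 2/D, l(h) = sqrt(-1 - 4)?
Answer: -731/9 ≈ -81.222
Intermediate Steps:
l(h) = I*sqrt(5) (l(h) = sqrt(-5) = I*sqrt(5))
d(D) = -1/(3*D)
y(Y) = 254/9 - 8*Y**2 (y(Y) = 28 - 4*((Y**2 + Y*Y) - 1/3/6) = 28 - 4*((Y**2 + Y**2) - 1/3*1/6) = 28 - 4*(2*Y**2 - 1/18) = 28 - 4*(-1/18 + 2*Y**2) = 28 + (2/9 - 8*Y**2) = 254/9 - 8*Y**2)
-13 - y(l(m(-2, 4))) = -13 - (254/9 - 8*(I*sqrt(5))**2) = -13 - (254/9 - 8*(-5)) = -13 - (254/9 + 40) = -13 - 1*614/9 = -13 - 614/9 = -731/9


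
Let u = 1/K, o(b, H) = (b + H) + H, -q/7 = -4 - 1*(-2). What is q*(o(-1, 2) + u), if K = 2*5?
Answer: 217/5 ≈ 43.400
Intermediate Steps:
q = 14 (q = -7*(-4 - 1*(-2)) = -7*(-4 + 2) = -7*(-2) = 14)
K = 10
o(b, H) = b + 2*H (o(b, H) = (H + b) + H = b + 2*H)
u = ⅒ (u = 1/10 = ⅒ ≈ 0.10000)
q*(o(-1, 2) + u) = 14*((-1 + 2*2) + ⅒) = 14*((-1 + 4) + ⅒) = 14*(3 + ⅒) = 14*(31/10) = 217/5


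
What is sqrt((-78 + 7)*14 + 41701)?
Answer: 3*sqrt(4523) ≈ 201.76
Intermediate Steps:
sqrt((-78 + 7)*14 + 41701) = sqrt(-71*14 + 41701) = sqrt(-994 + 41701) = sqrt(40707) = 3*sqrt(4523)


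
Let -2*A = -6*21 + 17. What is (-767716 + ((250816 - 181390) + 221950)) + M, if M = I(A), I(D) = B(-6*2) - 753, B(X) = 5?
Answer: -477088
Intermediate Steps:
A = 109/2 (A = -(-6*21 + 17)/2 = -(-126 + 17)/2 = -1/2*(-109) = 109/2 ≈ 54.500)
I(D) = -748 (I(D) = 5 - 753 = -748)
M = -748
(-767716 + ((250816 - 181390) + 221950)) + M = (-767716 + ((250816 - 181390) + 221950)) - 748 = (-767716 + (69426 + 221950)) - 748 = (-767716 + 291376) - 748 = -476340 - 748 = -477088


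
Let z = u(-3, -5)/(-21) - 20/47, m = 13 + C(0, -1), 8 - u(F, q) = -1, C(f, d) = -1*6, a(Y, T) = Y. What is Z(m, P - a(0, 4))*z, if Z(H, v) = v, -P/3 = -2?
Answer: -1686/329 ≈ -5.1246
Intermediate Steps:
P = 6 (P = -3*(-2) = 6)
C(f, d) = -6
u(F, q) = 9 (u(F, q) = 8 - 1*(-1) = 8 + 1 = 9)
m = 7 (m = 13 - 6 = 7)
z = -281/329 (z = 9/(-21) - 20/47 = 9*(-1/21) - 20*1/47 = -3/7 - 20/47 = -281/329 ≈ -0.85410)
Z(m, P - a(0, 4))*z = (6 - 1*0)*(-281/329) = (6 + 0)*(-281/329) = 6*(-281/329) = -1686/329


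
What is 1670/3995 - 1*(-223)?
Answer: 178511/799 ≈ 223.42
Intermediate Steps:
1670/3995 - 1*(-223) = 1670*(1/3995) + 223 = 334/799 + 223 = 178511/799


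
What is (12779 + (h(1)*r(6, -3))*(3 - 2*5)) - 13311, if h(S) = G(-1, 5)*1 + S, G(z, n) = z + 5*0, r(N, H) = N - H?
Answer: -532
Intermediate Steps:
G(z, n) = z (G(z, n) = z + 0 = z)
h(S) = -1 + S (h(S) = -1*1 + S = -1 + S)
(12779 + (h(1)*r(6, -3))*(3 - 2*5)) - 13311 = (12779 + ((-1 + 1)*(6 - 1*(-3)))*(3 - 2*5)) - 13311 = (12779 + (0*(6 + 3))*(3 - 10)) - 13311 = (12779 + (0*9)*(-7)) - 13311 = (12779 + 0*(-7)) - 13311 = (12779 + 0) - 13311 = 12779 - 13311 = -532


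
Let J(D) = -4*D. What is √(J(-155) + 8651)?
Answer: √9271 ≈ 96.286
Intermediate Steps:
√(J(-155) + 8651) = √(-4*(-155) + 8651) = √(620 + 8651) = √9271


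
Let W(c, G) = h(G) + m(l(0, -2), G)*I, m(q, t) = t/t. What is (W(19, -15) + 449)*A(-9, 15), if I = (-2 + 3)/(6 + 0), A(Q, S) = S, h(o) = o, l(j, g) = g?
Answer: 13025/2 ≈ 6512.5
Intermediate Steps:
m(q, t) = 1
I = ⅙ (I = 1/6 = 1*(⅙) = ⅙ ≈ 0.16667)
W(c, G) = ⅙ + G (W(c, G) = G + 1*(⅙) = G + ⅙ = ⅙ + G)
(W(19, -15) + 449)*A(-9, 15) = ((⅙ - 15) + 449)*15 = (-89/6 + 449)*15 = (2605/6)*15 = 13025/2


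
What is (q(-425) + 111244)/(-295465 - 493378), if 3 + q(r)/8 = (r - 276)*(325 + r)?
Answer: -672020/788843 ≈ -0.85191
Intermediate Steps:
q(r) = -24 + 8*(-276 + r)*(325 + r) (q(r) = -24 + 8*((r - 276)*(325 + r)) = -24 + 8*((-276 + r)*(325 + r)) = -24 + 8*(-276 + r)*(325 + r))
(q(-425) + 111244)/(-295465 - 493378) = ((-717624 + 8*(-425)**2 + 392*(-425)) + 111244)/(-295465 - 493378) = ((-717624 + 8*180625 - 166600) + 111244)/(-788843) = ((-717624 + 1445000 - 166600) + 111244)*(-1/788843) = (560776 + 111244)*(-1/788843) = 672020*(-1/788843) = -672020/788843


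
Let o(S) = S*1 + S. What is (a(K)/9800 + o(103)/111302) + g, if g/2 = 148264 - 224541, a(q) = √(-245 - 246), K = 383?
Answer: -8489782551/55651 + I*√491/9800 ≈ -1.5255e+5 + 0.0022611*I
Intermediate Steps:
a(q) = I*√491 (a(q) = √(-491) = I*√491)
o(S) = 2*S (o(S) = S + S = 2*S)
g = -152554 (g = 2*(148264 - 224541) = 2*(-76277) = -152554)
(a(K)/9800 + o(103)/111302) + g = ((I*√491)/9800 + (2*103)/111302) - 152554 = ((I*√491)*(1/9800) + 206*(1/111302)) - 152554 = (I*√491/9800 + 103/55651) - 152554 = (103/55651 + I*√491/9800) - 152554 = -8489782551/55651 + I*√491/9800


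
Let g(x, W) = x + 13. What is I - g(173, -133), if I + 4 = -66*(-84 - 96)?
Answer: 11690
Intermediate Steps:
g(x, W) = 13 + x
I = 11876 (I = -4 - 66*(-84 - 96) = -4 - 66*(-180) = -4 + 11880 = 11876)
I - g(173, -133) = 11876 - (13 + 173) = 11876 - 1*186 = 11876 - 186 = 11690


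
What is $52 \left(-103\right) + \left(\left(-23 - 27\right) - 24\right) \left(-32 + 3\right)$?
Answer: $-3210$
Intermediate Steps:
$52 \left(-103\right) + \left(\left(-23 - 27\right) - 24\right) \left(-32 + 3\right) = -5356 + \left(-50 - 24\right) \left(-29\right) = -5356 - -2146 = -5356 + 2146 = -3210$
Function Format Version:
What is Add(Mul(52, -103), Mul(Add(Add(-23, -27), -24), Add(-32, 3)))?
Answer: -3210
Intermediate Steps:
Add(Mul(52, -103), Mul(Add(Add(-23, -27), -24), Add(-32, 3))) = Add(-5356, Mul(Add(-50, -24), -29)) = Add(-5356, Mul(-74, -29)) = Add(-5356, 2146) = -3210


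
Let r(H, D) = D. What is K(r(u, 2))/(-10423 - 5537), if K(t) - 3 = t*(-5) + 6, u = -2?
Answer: 1/15960 ≈ 6.2657e-5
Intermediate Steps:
K(t) = 9 - 5*t (K(t) = 3 + (t*(-5) + 6) = 3 + (-5*t + 6) = 3 + (6 - 5*t) = 9 - 5*t)
K(r(u, 2))/(-10423 - 5537) = (9 - 5*2)/(-10423 - 5537) = (9 - 10)/(-15960) = -1*(-1/15960) = 1/15960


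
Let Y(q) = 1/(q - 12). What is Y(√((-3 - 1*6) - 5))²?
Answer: (12 - I*√14)⁻² ≈ 0.0052075 + 0.0035972*I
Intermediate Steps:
Y(q) = 1/(-12 + q)
Y(√((-3 - 1*6) - 5))² = (1/(-12 + √((-3 - 1*6) - 5)))² = (1/(-12 + √((-3 - 6) - 5)))² = (1/(-12 + √(-9 - 5)))² = (1/(-12 + √(-14)))² = (1/(-12 + I*√14))² = (-12 + I*√14)⁻²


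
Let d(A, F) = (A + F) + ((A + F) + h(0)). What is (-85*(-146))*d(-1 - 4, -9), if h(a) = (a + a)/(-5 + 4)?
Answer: -347480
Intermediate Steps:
h(a) = -2*a (h(a) = (2*a)/(-1) = (2*a)*(-1) = -2*a)
d(A, F) = 2*A + 2*F (d(A, F) = (A + F) + ((A + F) - 2*0) = (A + F) + ((A + F) + 0) = (A + F) + (A + F) = 2*A + 2*F)
(-85*(-146))*d(-1 - 4, -9) = (-85*(-146))*(2*(-1 - 4) + 2*(-9)) = 12410*(2*(-5) - 18) = 12410*(-10 - 18) = 12410*(-28) = -347480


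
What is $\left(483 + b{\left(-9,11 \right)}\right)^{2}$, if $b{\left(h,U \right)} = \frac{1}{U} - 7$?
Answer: $\frac{27426169}{121} \approx 2.2666 \cdot 10^{5}$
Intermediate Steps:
$b{\left(h,U \right)} = -7 + \frac{1}{U}$
$\left(483 + b{\left(-9,11 \right)}\right)^{2} = \left(483 - \left(7 - \frac{1}{11}\right)\right)^{2} = \left(483 + \left(-7 + \frac{1}{11}\right)\right)^{2} = \left(483 - \frac{76}{11}\right)^{2} = \left(\frac{5237}{11}\right)^{2} = \frac{27426169}{121}$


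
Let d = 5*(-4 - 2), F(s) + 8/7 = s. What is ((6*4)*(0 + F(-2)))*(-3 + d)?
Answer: 17424/7 ≈ 2489.1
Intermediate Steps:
F(s) = -8/7 + s
d = -30 (d = 5*(-6) = -30)
((6*4)*(0 + F(-2)))*(-3 + d) = ((6*4)*(0 + (-8/7 - 2)))*(-3 - 30) = (24*(0 - 22/7))*(-33) = (24*(-22/7))*(-33) = -528/7*(-33) = 17424/7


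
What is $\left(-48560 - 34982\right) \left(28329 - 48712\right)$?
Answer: $1702836586$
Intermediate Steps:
$\left(-48560 - 34982\right) \left(28329 - 48712\right) = \left(-83542\right) \left(-20383\right) = 1702836586$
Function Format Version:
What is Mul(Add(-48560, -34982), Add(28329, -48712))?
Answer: 1702836586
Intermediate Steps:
Mul(Add(-48560, -34982), Add(28329, -48712)) = Mul(-83542, -20383) = 1702836586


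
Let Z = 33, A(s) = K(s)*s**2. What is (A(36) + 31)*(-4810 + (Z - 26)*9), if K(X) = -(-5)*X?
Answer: -1107527317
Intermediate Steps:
K(X) = 5*X
A(s) = 5*s**3 (A(s) = (5*s)*s**2 = 5*s**3)
(A(36) + 31)*(-4810 + (Z - 26)*9) = (5*36**3 + 31)*(-4810 + (33 - 26)*9) = (5*46656 + 31)*(-4810 + 7*9) = (233280 + 31)*(-4810 + 63) = 233311*(-4747) = -1107527317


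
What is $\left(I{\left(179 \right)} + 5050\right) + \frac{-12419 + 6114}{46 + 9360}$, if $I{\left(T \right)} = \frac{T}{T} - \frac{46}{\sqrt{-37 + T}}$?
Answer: $\frac{47503401}{9406} - \frac{23 \sqrt{142}}{71} \approx 5046.5$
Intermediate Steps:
$I{\left(T \right)} = 1 - \frac{46}{\sqrt{-37 + T}}$
$\left(I{\left(179 \right)} + 5050\right) + \frac{-12419 + 6114}{46 + 9360} = \left(\left(1 - \frac{46}{\sqrt{-37 + 179}}\right) + 5050\right) + \frac{-12419 + 6114}{46 + 9360} = \left(\left(1 - \frac{46}{\sqrt{142}}\right) + 5050\right) - \frac{6305}{9406} = \left(\left(1 - 46 \frac{\sqrt{142}}{142}\right) + 5050\right) - \frac{6305}{9406} = \left(\left(1 - \frac{23 \sqrt{142}}{71}\right) + 5050\right) - \frac{6305}{9406} = \left(5051 - \frac{23 \sqrt{142}}{71}\right) - \frac{6305}{9406} = \frac{47503401}{9406} - \frac{23 \sqrt{142}}{71}$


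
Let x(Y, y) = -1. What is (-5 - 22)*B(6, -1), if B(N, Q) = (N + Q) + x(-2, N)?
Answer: -108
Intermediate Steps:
B(N, Q) = -1 + N + Q (B(N, Q) = (N + Q) - 1 = -1 + N + Q)
(-5 - 22)*B(6, -1) = (-5 - 22)*(-1 + 6 - 1) = -27*4 = -108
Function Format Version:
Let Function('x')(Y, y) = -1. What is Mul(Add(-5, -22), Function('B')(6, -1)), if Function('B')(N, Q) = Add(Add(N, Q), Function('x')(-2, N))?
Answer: -108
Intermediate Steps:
Function('B')(N, Q) = Add(-1, N, Q) (Function('B')(N, Q) = Add(Add(N, Q), -1) = Add(-1, N, Q))
Mul(Add(-5, -22), Function('B')(6, -1)) = Mul(Add(-5, -22), Add(-1, 6, -1)) = Mul(-27, 4) = -108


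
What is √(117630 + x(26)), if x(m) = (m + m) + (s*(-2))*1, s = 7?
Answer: 2*√29417 ≈ 343.03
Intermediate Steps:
x(m) = -14 + 2*m (x(m) = (m + m) + (7*(-2))*1 = 2*m - 14*1 = 2*m - 14 = -14 + 2*m)
√(117630 + x(26)) = √(117630 + (-14 + 2*26)) = √(117630 + (-14 + 52)) = √(117630 + 38) = √117668 = 2*√29417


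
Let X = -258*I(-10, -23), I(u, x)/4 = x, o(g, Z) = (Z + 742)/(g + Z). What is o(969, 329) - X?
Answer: -30808257/1298 ≈ -23735.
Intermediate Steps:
o(g, Z) = (742 + Z)/(Z + g)
I(u, x) = 4*x
X = 23736 (X = -1032*(-23) = -258*(-92) = 23736)
o(969, 329) - X = (742 + 329)/(329 + 969) - 1*23736 = 1071/1298 - 23736 = -30808257/1298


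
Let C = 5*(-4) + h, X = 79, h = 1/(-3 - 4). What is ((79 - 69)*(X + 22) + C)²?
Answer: 48011041/49 ≈ 9.7982e+5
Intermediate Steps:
h = -⅐ (h = 1/(-7) = -⅐ ≈ -0.14286)
C = -141/7 (C = 5*(-4) - ⅐ = -20 - ⅐ = -141/7 ≈ -20.143)
((79 - 69)*(X + 22) + C)² = ((79 - 69)*(79 + 22) - 141/7)² = (10*101 - 141/7)² = (1010 - 141/7)² = (6929/7)² = 48011041/49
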